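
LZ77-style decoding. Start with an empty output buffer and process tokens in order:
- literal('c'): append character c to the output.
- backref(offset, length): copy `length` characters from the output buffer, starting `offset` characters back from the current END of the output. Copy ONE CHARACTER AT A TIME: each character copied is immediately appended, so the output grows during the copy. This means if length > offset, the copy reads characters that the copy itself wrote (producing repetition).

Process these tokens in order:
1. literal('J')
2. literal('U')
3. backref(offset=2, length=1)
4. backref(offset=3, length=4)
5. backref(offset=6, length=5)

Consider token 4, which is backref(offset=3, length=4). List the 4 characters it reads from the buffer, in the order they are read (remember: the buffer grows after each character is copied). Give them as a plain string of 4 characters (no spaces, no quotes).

Token 1: literal('J'). Output: "J"
Token 2: literal('U'). Output: "JU"
Token 3: backref(off=2, len=1). Copied 'J' from pos 0. Output: "JUJ"
Token 4: backref(off=3, len=4). Buffer before: "JUJ" (len 3)
  byte 1: read out[0]='J', append. Buffer now: "JUJJ"
  byte 2: read out[1]='U', append. Buffer now: "JUJJU"
  byte 3: read out[2]='J', append. Buffer now: "JUJJUJ"
  byte 4: read out[3]='J', append. Buffer now: "JUJJUJJ"

Answer: JUJJ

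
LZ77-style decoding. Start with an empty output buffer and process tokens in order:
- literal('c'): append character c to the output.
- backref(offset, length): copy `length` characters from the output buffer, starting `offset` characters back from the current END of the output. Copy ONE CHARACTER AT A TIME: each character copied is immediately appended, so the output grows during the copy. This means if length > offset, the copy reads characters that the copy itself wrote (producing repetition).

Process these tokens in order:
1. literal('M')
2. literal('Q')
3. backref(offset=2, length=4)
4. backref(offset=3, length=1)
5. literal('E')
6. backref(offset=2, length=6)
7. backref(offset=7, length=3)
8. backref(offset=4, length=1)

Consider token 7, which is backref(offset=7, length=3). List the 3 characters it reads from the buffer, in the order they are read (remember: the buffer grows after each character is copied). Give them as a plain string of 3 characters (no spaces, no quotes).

Answer: EQE

Derivation:
Token 1: literal('M'). Output: "M"
Token 2: literal('Q'). Output: "MQ"
Token 3: backref(off=2, len=4) (overlapping!). Copied 'MQMQ' from pos 0. Output: "MQMQMQ"
Token 4: backref(off=3, len=1). Copied 'Q' from pos 3. Output: "MQMQMQQ"
Token 5: literal('E'). Output: "MQMQMQQE"
Token 6: backref(off=2, len=6) (overlapping!). Copied 'QEQEQE' from pos 6. Output: "MQMQMQQEQEQEQE"
Token 7: backref(off=7, len=3). Buffer before: "MQMQMQQEQEQEQE" (len 14)
  byte 1: read out[7]='E', append. Buffer now: "MQMQMQQEQEQEQEE"
  byte 2: read out[8]='Q', append. Buffer now: "MQMQMQQEQEQEQEEQ"
  byte 3: read out[9]='E', append. Buffer now: "MQMQMQQEQEQEQEEQE"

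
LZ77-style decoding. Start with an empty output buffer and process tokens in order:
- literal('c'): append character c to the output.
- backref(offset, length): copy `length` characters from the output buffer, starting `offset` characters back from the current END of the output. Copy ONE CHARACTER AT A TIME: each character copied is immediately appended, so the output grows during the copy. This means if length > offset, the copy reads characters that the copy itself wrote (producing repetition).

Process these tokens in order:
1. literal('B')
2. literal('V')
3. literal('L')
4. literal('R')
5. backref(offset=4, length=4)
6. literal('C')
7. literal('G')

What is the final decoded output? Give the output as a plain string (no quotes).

Answer: BVLRBVLRCG

Derivation:
Token 1: literal('B'). Output: "B"
Token 2: literal('V'). Output: "BV"
Token 3: literal('L'). Output: "BVL"
Token 4: literal('R'). Output: "BVLR"
Token 5: backref(off=4, len=4). Copied 'BVLR' from pos 0. Output: "BVLRBVLR"
Token 6: literal('C'). Output: "BVLRBVLRC"
Token 7: literal('G'). Output: "BVLRBVLRCG"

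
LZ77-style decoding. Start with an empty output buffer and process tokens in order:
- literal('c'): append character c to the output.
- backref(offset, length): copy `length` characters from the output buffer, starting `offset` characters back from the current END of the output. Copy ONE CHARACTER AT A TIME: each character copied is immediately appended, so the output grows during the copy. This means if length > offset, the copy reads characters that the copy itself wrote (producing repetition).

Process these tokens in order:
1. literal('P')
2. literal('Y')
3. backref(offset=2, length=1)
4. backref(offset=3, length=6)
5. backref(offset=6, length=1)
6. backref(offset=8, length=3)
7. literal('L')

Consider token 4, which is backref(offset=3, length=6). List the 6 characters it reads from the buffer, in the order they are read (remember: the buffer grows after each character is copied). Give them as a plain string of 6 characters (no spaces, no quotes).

Token 1: literal('P'). Output: "P"
Token 2: literal('Y'). Output: "PY"
Token 3: backref(off=2, len=1). Copied 'P' from pos 0. Output: "PYP"
Token 4: backref(off=3, len=6). Buffer before: "PYP" (len 3)
  byte 1: read out[0]='P', append. Buffer now: "PYPP"
  byte 2: read out[1]='Y', append. Buffer now: "PYPPY"
  byte 3: read out[2]='P', append. Buffer now: "PYPPYP"
  byte 4: read out[3]='P', append. Buffer now: "PYPPYPP"
  byte 5: read out[4]='Y', append. Buffer now: "PYPPYPPY"
  byte 6: read out[5]='P', append. Buffer now: "PYPPYPPYP"

Answer: PYPPYP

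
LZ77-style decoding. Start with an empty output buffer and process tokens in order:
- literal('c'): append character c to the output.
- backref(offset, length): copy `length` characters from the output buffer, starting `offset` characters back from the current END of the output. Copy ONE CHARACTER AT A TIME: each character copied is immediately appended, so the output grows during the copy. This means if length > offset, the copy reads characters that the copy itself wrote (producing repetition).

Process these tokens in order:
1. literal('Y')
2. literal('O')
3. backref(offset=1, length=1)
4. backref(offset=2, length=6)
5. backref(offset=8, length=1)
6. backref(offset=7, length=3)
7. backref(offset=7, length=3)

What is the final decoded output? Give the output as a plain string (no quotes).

Answer: YOOOOOOOOOOOOOOO

Derivation:
Token 1: literal('Y'). Output: "Y"
Token 2: literal('O'). Output: "YO"
Token 3: backref(off=1, len=1). Copied 'O' from pos 1. Output: "YOO"
Token 4: backref(off=2, len=6) (overlapping!). Copied 'OOOOOO' from pos 1. Output: "YOOOOOOOO"
Token 5: backref(off=8, len=1). Copied 'O' from pos 1. Output: "YOOOOOOOOO"
Token 6: backref(off=7, len=3). Copied 'OOO' from pos 3. Output: "YOOOOOOOOOOOO"
Token 7: backref(off=7, len=3). Copied 'OOO' from pos 6. Output: "YOOOOOOOOOOOOOOO"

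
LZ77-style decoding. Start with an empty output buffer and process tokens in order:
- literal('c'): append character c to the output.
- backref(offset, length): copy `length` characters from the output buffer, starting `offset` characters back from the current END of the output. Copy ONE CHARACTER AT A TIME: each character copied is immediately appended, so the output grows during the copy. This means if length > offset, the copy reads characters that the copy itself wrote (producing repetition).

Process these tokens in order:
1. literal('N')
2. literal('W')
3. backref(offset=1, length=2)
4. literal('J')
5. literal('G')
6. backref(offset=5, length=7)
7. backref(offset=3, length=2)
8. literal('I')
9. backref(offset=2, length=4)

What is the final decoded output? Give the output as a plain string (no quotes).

Token 1: literal('N'). Output: "N"
Token 2: literal('W'). Output: "NW"
Token 3: backref(off=1, len=2) (overlapping!). Copied 'WW' from pos 1. Output: "NWWW"
Token 4: literal('J'). Output: "NWWWJ"
Token 5: literal('G'). Output: "NWWWJG"
Token 6: backref(off=5, len=7) (overlapping!). Copied 'WWWJGWW' from pos 1. Output: "NWWWJGWWWJGWW"
Token 7: backref(off=3, len=2). Copied 'GW' from pos 10. Output: "NWWWJGWWWJGWWGW"
Token 8: literal('I'). Output: "NWWWJGWWWJGWWGWI"
Token 9: backref(off=2, len=4) (overlapping!). Copied 'WIWI' from pos 14. Output: "NWWWJGWWWJGWWGWIWIWI"

Answer: NWWWJGWWWJGWWGWIWIWI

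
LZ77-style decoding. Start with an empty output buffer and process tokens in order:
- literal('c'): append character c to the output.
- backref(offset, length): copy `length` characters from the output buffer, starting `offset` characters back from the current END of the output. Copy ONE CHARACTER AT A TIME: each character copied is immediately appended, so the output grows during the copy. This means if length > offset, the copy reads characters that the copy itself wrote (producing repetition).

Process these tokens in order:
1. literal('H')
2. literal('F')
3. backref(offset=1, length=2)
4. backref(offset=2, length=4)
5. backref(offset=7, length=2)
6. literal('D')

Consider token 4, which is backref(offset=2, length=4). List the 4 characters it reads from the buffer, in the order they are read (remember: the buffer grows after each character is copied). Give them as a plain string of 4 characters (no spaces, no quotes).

Token 1: literal('H'). Output: "H"
Token 2: literal('F'). Output: "HF"
Token 3: backref(off=1, len=2) (overlapping!). Copied 'FF' from pos 1. Output: "HFFF"
Token 4: backref(off=2, len=4). Buffer before: "HFFF" (len 4)
  byte 1: read out[2]='F', append. Buffer now: "HFFFF"
  byte 2: read out[3]='F', append. Buffer now: "HFFFFF"
  byte 3: read out[4]='F', append. Buffer now: "HFFFFFF"
  byte 4: read out[5]='F', append. Buffer now: "HFFFFFFF"

Answer: FFFF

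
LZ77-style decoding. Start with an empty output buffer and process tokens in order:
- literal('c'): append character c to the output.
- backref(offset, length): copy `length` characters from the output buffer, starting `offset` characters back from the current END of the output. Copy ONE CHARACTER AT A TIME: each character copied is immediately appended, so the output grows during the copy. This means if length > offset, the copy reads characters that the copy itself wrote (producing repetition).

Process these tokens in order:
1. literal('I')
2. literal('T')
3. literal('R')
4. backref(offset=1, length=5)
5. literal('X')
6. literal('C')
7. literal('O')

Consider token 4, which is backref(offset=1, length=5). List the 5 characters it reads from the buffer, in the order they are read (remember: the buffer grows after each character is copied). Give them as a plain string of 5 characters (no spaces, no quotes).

Token 1: literal('I'). Output: "I"
Token 2: literal('T'). Output: "IT"
Token 3: literal('R'). Output: "ITR"
Token 4: backref(off=1, len=5). Buffer before: "ITR" (len 3)
  byte 1: read out[2]='R', append. Buffer now: "ITRR"
  byte 2: read out[3]='R', append. Buffer now: "ITRRR"
  byte 3: read out[4]='R', append. Buffer now: "ITRRRR"
  byte 4: read out[5]='R', append. Buffer now: "ITRRRRR"
  byte 5: read out[6]='R', append. Buffer now: "ITRRRRRR"

Answer: RRRRR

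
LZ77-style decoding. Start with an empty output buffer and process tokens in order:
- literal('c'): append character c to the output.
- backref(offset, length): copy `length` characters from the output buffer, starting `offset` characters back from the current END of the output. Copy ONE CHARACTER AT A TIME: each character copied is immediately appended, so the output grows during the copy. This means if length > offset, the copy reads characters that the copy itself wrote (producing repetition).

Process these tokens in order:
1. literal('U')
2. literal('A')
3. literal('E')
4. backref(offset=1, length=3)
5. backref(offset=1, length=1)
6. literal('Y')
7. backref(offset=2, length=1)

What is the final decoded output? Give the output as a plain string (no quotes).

Answer: UAEEEEEYE

Derivation:
Token 1: literal('U'). Output: "U"
Token 2: literal('A'). Output: "UA"
Token 3: literal('E'). Output: "UAE"
Token 4: backref(off=1, len=3) (overlapping!). Copied 'EEE' from pos 2. Output: "UAEEEE"
Token 5: backref(off=1, len=1). Copied 'E' from pos 5. Output: "UAEEEEE"
Token 6: literal('Y'). Output: "UAEEEEEY"
Token 7: backref(off=2, len=1). Copied 'E' from pos 6. Output: "UAEEEEEYE"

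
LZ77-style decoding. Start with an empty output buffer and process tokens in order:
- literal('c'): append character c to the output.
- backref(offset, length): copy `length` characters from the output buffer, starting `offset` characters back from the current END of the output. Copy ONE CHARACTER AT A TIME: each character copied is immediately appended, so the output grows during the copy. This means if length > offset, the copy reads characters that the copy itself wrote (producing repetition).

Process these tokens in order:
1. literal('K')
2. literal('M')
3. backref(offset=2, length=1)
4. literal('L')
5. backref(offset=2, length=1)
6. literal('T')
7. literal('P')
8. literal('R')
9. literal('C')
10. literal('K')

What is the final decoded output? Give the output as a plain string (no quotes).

Token 1: literal('K'). Output: "K"
Token 2: literal('M'). Output: "KM"
Token 3: backref(off=2, len=1). Copied 'K' from pos 0. Output: "KMK"
Token 4: literal('L'). Output: "KMKL"
Token 5: backref(off=2, len=1). Copied 'K' from pos 2. Output: "KMKLK"
Token 6: literal('T'). Output: "KMKLKT"
Token 7: literal('P'). Output: "KMKLKTP"
Token 8: literal('R'). Output: "KMKLKTPR"
Token 9: literal('C'). Output: "KMKLKTPRC"
Token 10: literal('K'). Output: "KMKLKTPRCK"

Answer: KMKLKTPRCK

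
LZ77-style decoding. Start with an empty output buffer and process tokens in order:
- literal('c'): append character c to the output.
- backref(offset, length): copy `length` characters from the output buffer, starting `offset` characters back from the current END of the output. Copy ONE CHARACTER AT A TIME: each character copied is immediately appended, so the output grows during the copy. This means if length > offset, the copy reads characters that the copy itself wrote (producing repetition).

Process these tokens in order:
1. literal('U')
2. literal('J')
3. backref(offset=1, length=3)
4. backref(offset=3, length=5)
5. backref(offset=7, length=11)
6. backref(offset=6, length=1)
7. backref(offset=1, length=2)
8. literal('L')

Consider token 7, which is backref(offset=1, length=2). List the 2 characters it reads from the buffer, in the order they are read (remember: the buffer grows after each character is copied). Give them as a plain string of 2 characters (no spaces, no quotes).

Token 1: literal('U'). Output: "U"
Token 2: literal('J'). Output: "UJ"
Token 3: backref(off=1, len=3) (overlapping!). Copied 'JJJ' from pos 1. Output: "UJJJJ"
Token 4: backref(off=3, len=5) (overlapping!). Copied 'JJJJJ' from pos 2. Output: "UJJJJJJJJJ"
Token 5: backref(off=7, len=11) (overlapping!). Copied 'JJJJJJJJJJJ' from pos 3. Output: "UJJJJJJJJJJJJJJJJJJJJ"
Token 6: backref(off=6, len=1). Copied 'J' from pos 15. Output: "UJJJJJJJJJJJJJJJJJJJJJ"
Token 7: backref(off=1, len=2). Buffer before: "UJJJJJJJJJJJJJJJJJJJJJ" (len 22)
  byte 1: read out[21]='J', append. Buffer now: "UJJJJJJJJJJJJJJJJJJJJJJ"
  byte 2: read out[22]='J', append. Buffer now: "UJJJJJJJJJJJJJJJJJJJJJJJ"

Answer: JJ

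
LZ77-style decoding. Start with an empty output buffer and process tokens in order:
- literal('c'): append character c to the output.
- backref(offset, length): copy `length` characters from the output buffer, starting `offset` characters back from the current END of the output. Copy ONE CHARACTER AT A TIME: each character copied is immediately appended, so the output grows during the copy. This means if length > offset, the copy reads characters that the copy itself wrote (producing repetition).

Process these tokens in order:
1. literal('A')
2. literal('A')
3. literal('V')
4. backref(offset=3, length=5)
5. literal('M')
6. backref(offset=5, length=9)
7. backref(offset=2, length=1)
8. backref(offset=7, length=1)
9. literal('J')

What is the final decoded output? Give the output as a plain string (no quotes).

Token 1: literal('A'). Output: "A"
Token 2: literal('A'). Output: "AA"
Token 3: literal('V'). Output: "AAV"
Token 4: backref(off=3, len=5) (overlapping!). Copied 'AAVAA' from pos 0. Output: "AAVAAVAA"
Token 5: literal('M'). Output: "AAVAAVAAM"
Token 6: backref(off=5, len=9) (overlapping!). Copied 'AVAAMAVAA' from pos 4. Output: "AAVAAVAAMAVAAMAVAA"
Token 7: backref(off=2, len=1). Copied 'A' from pos 16. Output: "AAVAAVAAMAVAAMAVAAA"
Token 8: backref(off=7, len=1). Copied 'A' from pos 12. Output: "AAVAAVAAMAVAAMAVAAAA"
Token 9: literal('J'). Output: "AAVAAVAAMAVAAMAVAAAAJ"

Answer: AAVAAVAAMAVAAMAVAAAAJ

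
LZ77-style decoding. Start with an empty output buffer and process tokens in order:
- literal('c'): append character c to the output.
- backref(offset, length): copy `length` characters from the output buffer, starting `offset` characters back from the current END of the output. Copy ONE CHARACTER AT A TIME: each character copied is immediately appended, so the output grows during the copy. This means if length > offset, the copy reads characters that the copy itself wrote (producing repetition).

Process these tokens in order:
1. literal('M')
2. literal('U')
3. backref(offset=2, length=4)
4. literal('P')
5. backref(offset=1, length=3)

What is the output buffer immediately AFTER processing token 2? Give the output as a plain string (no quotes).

Token 1: literal('M'). Output: "M"
Token 2: literal('U'). Output: "MU"

Answer: MU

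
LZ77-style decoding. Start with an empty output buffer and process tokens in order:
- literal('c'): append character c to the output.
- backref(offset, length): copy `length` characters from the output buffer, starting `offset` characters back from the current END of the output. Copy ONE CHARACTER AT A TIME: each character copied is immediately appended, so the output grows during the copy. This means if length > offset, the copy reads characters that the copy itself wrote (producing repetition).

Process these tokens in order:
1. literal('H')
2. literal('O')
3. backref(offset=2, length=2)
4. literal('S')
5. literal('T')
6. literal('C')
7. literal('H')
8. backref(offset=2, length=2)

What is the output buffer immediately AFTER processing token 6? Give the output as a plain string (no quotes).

Token 1: literal('H'). Output: "H"
Token 2: literal('O'). Output: "HO"
Token 3: backref(off=2, len=2). Copied 'HO' from pos 0. Output: "HOHO"
Token 4: literal('S'). Output: "HOHOS"
Token 5: literal('T'). Output: "HOHOST"
Token 6: literal('C'). Output: "HOHOSTC"

Answer: HOHOSTC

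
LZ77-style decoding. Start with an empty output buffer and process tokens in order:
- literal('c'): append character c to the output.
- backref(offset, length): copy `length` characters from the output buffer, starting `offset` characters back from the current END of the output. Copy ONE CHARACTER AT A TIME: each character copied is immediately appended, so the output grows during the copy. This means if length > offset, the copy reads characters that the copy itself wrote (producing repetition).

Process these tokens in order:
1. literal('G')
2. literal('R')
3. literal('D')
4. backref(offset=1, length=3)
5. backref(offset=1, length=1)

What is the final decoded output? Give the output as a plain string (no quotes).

Token 1: literal('G'). Output: "G"
Token 2: literal('R'). Output: "GR"
Token 3: literal('D'). Output: "GRD"
Token 4: backref(off=1, len=3) (overlapping!). Copied 'DDD' from pos 2. Output: "GRDDDD"
Token 5: backref(off=1, len=1). Copied 'D' from pos 5. Output: "GRDDDDD"

Answer: GRDDDDD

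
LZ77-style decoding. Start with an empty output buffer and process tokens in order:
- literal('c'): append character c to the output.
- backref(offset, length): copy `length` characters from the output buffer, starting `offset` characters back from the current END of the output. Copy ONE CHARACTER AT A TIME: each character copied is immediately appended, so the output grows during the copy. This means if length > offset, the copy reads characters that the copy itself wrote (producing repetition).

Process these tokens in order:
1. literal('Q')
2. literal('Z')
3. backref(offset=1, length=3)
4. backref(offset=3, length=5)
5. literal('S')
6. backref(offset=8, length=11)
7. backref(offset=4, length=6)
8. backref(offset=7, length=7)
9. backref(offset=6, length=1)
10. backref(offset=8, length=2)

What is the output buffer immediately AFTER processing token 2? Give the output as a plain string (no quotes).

Token 1: literal('Q'). Output: "Q"
Token 2: literal('Z'). Output: "QZ"

Answer: QZ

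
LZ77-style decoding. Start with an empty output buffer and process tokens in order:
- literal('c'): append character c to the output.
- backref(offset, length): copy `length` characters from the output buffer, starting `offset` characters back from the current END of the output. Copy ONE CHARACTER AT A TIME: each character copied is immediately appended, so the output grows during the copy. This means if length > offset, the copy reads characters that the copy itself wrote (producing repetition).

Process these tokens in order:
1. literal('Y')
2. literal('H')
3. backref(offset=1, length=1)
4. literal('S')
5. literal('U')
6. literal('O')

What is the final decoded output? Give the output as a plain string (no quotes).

Answer: YHHSUO

Derivation:
Token 1: literal('Y'). Output: "Y"
Token 2: literal('H'). Output: "YH"
Token 3: backref(off=1, len=1). Copied 'H' from pos 1. Output: "YHH"
Token 4: literal('S'). Output: "YHHS"
Token 5: literal('U'). Output: "YHHSU"
Token 6: literal('O'). Output: "YHHSUO"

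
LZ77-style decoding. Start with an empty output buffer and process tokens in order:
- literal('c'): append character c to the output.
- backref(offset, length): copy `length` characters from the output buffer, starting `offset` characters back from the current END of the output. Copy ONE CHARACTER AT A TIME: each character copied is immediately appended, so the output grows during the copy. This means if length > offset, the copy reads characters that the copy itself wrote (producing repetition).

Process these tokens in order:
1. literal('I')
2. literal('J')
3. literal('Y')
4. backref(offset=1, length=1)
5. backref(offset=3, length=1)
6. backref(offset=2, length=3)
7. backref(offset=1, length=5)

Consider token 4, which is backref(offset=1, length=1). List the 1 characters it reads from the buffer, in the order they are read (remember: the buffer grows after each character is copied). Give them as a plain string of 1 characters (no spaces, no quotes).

Token 1: literal('I'). Output: "I"
Token 2: literal('J'). Output: "IJ"
Token 3: literal('Y'). Output: "IJY"
Token 4: backref(off=1, len=1). Buffer before: "IJY" (len 3)
  byte 1: read out[2]='Y', append. Buffer now: "IJYY"

Answer: Y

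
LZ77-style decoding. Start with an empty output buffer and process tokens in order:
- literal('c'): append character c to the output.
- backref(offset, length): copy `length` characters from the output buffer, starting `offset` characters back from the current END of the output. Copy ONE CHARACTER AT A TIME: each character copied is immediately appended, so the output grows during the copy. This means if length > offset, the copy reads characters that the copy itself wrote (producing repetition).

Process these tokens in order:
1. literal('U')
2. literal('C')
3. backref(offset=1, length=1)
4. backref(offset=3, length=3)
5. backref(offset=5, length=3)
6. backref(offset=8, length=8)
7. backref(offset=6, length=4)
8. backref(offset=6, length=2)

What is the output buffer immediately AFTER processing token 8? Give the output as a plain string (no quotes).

Token 1: literal('U'). Output: "U"
Token 2: literal('C'). Output: "UC"
Token 3: backref(off=1, len=1). Copied 'C' from pos 1. Output: "UCC"
Token 4: backref(off=3, len=3). Copied 'UCC' from pos 0. Output: "UCCUCC"
Token 5: backref(off=5, len=3). Copied 'CCU' from pos 1. Output: "UCCUCCCCU"
Token 6: backref(off=8, len=8). Copied 'CCUCCCCU' from pos 1. Output: "UCCUCCCCUCCUCCCCU"
Token 7: backref(off=6, len=4). Copied 'UCCC' from pos 11. Output: "UCCUCCCCUCCUCCCCUUCCC"
Token 8: backref(off=6, len=2). Copied 'CU' from pos 15. Output: "UCCUCCCCUCCUCCCCUUCCCCU"

Answer: UCCUCCCCUCCUCCCCUUCCCCU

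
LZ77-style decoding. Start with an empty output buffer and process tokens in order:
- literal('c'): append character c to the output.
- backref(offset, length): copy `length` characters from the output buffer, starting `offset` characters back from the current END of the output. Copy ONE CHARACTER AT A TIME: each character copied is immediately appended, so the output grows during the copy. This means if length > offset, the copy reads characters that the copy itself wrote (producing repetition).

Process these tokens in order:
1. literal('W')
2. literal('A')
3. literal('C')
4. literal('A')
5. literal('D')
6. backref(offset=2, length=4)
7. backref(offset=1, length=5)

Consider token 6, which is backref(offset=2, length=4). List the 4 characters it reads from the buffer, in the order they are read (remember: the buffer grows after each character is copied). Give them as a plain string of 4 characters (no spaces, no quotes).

Token 1: literal('W'). Output: "W"
Token 2: literal('A'). Output: "WA"
Token 3: literal('C'). Output: "WAC"
Token 4: literal('A'). Output: "WACA"
Token 5: literal('D'). Output: "WACAD"
Token 6: backref(off=2, len=4). Buffer before: "WACAD" (len 5)
  byte 1: read out[3]='A', append. Buffer now: "WACADA"
  byte 2: read out[4]='D', append. Buffer now: "WACADAD"
  byte 3: read out[5]='A', append. Buffer now: "WACADADA"
  byte 4: read out[6]='D', append. Buffer now: "WACADADAD"

Answer: ADAD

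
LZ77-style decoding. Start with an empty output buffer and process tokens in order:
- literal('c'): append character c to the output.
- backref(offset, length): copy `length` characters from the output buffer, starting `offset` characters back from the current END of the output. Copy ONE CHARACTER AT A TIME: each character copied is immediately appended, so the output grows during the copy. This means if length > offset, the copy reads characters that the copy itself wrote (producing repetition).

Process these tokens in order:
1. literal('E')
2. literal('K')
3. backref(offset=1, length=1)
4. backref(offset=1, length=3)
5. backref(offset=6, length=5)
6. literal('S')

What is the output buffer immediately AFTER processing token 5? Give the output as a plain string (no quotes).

Token 1: literal('E'). Output: "E"
Token 2: literal('K'). Output: "EK"
Token 3: backref(off=1, len=1). Copied 'K' from pos 1. Output: "EKK"
Token 4: backref(off=1, len=3) (overlapping!). Copied 'KKK' from pos 2. Output: "EKKKKK"
Token 5: backref(off=6, len=5). Copied 'EKKKK' from pos 0. Output: "EKKKKKEKKKK"

Answer: EKKKKKEKKKK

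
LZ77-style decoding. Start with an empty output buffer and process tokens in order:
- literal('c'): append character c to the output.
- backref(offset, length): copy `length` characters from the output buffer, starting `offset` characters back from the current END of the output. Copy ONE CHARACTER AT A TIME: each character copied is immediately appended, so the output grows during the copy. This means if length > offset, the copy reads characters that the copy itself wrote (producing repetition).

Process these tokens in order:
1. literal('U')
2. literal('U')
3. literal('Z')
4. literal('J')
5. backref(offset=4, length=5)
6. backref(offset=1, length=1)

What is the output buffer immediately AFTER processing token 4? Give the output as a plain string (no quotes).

Token 1: literal('U'). Output: "U"
Token 2: literal('U'). Output: "UU"
Token 3: literal('Z'). Output: "UUZ"
Token 4: literal('J'). Output: "UUZJ"

Answer: UUZJ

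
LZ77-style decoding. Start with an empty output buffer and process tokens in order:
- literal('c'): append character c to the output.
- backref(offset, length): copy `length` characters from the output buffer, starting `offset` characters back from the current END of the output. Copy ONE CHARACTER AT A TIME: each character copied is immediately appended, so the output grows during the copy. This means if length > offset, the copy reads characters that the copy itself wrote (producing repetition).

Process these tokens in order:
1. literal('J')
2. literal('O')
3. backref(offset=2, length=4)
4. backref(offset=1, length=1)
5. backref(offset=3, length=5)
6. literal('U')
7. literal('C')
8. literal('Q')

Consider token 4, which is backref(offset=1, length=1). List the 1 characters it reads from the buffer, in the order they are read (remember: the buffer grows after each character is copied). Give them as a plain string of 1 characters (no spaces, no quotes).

Answer: O

Derivation:
Token 1: literal('J'). Output: "J"
Token 2: literal('O'). Output: "JO"
Token 3: backref(off=2, len=4) (overlapping!). Copied 'JOJO' from pos 0. Output: "JOJOJO"
Token 4: backref(off=1, len=1). Buffer before: "JOJOJO" (len 6)
  byte 1: read out[5]='O', append. Buffer now: "JOJOJOO"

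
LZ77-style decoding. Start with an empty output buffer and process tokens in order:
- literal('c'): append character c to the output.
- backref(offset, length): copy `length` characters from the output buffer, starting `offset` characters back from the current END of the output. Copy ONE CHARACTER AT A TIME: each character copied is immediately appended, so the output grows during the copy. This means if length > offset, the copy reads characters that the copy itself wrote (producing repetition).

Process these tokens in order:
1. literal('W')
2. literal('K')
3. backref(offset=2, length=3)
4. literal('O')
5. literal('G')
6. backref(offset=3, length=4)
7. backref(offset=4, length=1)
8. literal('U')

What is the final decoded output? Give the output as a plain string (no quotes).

Token 1: literal('W'). Output: "W"
Token 2: literal('K'). Output: "WK"
Token 3: backref(off=2, len=3) (overlapping!). Copied 'WKW' from pos 0. Output: "WKWKW"
Token 4: literal('O'). Output: "WKWKWO"
Token 5: literal('G'). Output: "WKWKWOG"
Token 6: backref(off=3, len=4) (overlapping!). Copied 'WOGW' from pos 4. Output: "WKWKWOGWOGW"
Token 7: backref(off=4, len=1). Copied 'W' from pos 7. Output: "WKWKWOGWOGWW"
Token 8: literal('U'). Output: "WKWKWOGWOGWWU"

Answer: WKWKWOGWOGWWU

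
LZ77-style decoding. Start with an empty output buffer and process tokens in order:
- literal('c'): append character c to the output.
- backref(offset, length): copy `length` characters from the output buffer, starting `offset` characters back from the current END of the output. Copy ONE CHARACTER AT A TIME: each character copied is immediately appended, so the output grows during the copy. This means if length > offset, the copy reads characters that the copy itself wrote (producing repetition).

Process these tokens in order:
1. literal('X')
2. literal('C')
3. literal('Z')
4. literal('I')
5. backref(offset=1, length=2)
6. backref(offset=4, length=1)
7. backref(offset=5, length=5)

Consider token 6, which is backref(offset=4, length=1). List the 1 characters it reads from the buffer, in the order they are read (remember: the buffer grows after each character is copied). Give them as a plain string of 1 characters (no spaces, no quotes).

Answer: Z

Derivation:
Token 1: literal('X'). Output: "X"
Token 2: literal('C'). Output: "XC"
Token 3: literal('Z'). Output: "XCZ"
Token 4: literal('I'). Output: "XCZI"
Token 5: backref(off=1, len=2) (overlapping!). Copied 'II' from pos 3. Output: "XCZIII"
Token 6: backref(off=4, len=1). Buffer before: "XCZIII" (len 6)
  byte 1: read out[2]='Z', append. Buffer now: "XCZIIIZ"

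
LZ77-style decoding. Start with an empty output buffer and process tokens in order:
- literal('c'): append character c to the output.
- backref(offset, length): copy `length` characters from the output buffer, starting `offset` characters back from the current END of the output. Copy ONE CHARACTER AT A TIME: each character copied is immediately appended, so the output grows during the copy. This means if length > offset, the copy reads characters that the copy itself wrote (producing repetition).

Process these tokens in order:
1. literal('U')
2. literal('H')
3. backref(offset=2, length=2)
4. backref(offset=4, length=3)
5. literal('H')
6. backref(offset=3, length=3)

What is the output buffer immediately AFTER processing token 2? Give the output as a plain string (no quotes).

Token 1: literal('U'). Output: "U"
Token 2: literal('H'). Output: "UH"

Answer: UH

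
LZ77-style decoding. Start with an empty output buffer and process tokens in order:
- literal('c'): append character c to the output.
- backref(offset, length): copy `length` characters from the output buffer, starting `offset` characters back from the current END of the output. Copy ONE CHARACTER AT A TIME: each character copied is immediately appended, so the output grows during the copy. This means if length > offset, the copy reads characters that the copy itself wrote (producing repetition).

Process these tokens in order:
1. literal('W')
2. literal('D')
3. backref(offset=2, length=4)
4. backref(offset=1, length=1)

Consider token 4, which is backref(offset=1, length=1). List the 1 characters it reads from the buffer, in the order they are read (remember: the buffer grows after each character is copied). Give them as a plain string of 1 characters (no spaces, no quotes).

Token 1: literal('W'). Output: "W"
Token 2: literal('D'). Output: "WD"
Token 3: backref(off=2, len=4) (overlapping!). Copied 'WDWD' from pos 0. Output: "WDWDWD"
Token 4: backref(off=1, len=1). Buffer before: "WDWDWD" (len 6)
  byte 1: read out[5]='D', append. Buffer now: "WDWDWDD"

Answer: D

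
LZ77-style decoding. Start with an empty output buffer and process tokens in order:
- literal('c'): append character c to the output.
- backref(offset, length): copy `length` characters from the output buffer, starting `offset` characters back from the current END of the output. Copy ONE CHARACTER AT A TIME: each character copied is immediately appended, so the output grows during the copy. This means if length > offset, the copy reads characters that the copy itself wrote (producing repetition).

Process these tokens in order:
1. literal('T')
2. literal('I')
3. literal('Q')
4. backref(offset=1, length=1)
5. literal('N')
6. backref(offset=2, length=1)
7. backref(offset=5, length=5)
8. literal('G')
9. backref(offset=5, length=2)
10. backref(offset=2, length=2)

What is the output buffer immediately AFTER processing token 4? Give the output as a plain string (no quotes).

Token 1: literal('T'). Output: "T"
Token 2: literal('I'). Output: "TI"
Token 3: literal('Q'). Output: "TIQ"
Token 4: backref(off=1, len=1). Copied 'Q' from pos 2. Output: "TIQQ"

Answer: TIQQ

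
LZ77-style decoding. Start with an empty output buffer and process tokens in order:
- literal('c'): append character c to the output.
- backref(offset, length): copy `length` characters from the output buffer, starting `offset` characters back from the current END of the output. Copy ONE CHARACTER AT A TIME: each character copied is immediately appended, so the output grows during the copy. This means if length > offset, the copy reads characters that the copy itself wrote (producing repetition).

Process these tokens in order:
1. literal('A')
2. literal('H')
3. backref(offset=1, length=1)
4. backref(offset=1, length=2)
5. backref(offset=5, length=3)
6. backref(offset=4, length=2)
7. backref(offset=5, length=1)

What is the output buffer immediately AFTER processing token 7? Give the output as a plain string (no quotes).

Token 1: literal('A'). Output: "A"
Token 2: literal('H'). Output: "AH"
Token 3: backref(off=1, len=1). Copied 'H' from pos 1. Output: "AHH"
Token 4: backref(off=1, len=2) (overlapping!). Copied 'HH' from pos 2. Output: "AHHHH"
Token 5: backref(off=5, len=3). Copied 'AHH' from pos 0. Output: "AHHHHAHH"
Token 6: backref(off=4, len=2). Copied 'HA' from pos 4. Output: "AHHHHAHHHA"
Token 7: backref(off=5, len=1). Copied 'A' from pos 5. Output: "AHHHHAHHHAA"

Answer: AHHHHAHHHAA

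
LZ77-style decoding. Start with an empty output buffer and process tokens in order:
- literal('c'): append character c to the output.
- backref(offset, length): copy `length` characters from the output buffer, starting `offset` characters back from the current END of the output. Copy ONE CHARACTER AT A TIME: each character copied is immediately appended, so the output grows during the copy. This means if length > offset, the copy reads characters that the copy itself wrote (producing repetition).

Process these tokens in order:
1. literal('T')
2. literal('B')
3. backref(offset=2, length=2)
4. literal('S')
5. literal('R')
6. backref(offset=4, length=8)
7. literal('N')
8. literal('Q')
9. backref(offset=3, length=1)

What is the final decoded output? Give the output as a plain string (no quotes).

Answer: TBTBSRTBSRTBSRNQR

Derivation:
Token 1: literal('T'). Output: "T"
Token 2: literal('B'). Output: "TB"
Token 3: backref(off=2, len=2). Copied 'TB' from pos 0. Output: "TBTB"
Token 4: literal('S'). Output: "TBTBS"
Token 5: literal('R'). Output: "TBTBSR"
Token 6: backref(off=4, len=8) (overlapping!). Copied 'TBSRTBSR' from pos 2. Output: "TBTBSRTBSRTBSR"
Token 7: literal('N'). Output: "TBTBSRTBSRTBSRN"
Token 8: literal('Q'). Output: "TBTBSRTBSRTBSRNQ"
Token 9: backref(off=3, len=1). Copied 'R' from pos 13. Output: "TBTBSRTBSRTBSRNQR"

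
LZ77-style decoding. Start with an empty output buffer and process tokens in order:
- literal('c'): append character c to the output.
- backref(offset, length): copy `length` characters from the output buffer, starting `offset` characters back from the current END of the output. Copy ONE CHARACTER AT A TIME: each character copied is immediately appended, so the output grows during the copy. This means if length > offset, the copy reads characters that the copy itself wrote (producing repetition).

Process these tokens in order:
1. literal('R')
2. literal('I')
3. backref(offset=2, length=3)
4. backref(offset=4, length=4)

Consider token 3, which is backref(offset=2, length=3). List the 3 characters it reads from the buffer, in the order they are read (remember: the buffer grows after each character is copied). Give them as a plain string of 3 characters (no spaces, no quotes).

Token 1: literal('R'). Output: "R"
Token 2: literal('I'). Output: "RI"
Token 3: backref(off=2, len=3). Buffer before: "RI" (len 2)
  byte 1: read out[0]='R', append. Buffer now: "RIR"
  byte 2: read out[1]='I', append. Buffer now: "RIRI"
  byte 3: read out[2]='R', append. Buffer now: "RIRIR"

Answer: RIR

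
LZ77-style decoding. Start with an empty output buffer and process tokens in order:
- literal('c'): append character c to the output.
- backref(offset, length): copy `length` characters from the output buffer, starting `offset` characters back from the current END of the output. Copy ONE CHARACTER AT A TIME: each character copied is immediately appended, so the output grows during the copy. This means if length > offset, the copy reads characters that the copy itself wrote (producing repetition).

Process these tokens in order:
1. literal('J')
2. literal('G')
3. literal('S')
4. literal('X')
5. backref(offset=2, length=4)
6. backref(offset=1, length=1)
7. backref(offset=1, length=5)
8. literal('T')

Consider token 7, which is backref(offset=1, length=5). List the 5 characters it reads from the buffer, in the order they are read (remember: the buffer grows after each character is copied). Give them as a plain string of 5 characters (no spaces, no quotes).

Token 1: literal('J'). Output: "J"
Token 2: literal('G'). Output: "JG"
Token 3: literal('S'). Output: "JGS"
Token 4: literal('X'). Output: "JGSX"
Token 5: backref(off=2, len=4) (overlapping!). Copied 'SXSX' from pos 2. Output: "JGSXSXSX"
Token 6: backref(off=1, len=1). Copied 'X' from pos 7. Output: "JGSXSXSXX"
Token 7: backref(off=1, len=5). Buffer before: "JGSXSXSXX" (len 9)
  byte 1: read out[8]='X', append. Buffer now: "JGSXSXSXXX"
  byte 2: read out[9]='X', append. Buffer now: "JGSXSXSXXXX"
  byte 3: read out[10]='X', append. Buffer now: "JGSXSXSXXXXX"
  byte 4: read out[11]='X', append. Buffer now: "JGSXSXSXXXXXX"
  byte 5: read out[12]='X', append. Buffer now: "JGSXSXSXXXXXXX"

Answer: XXXXX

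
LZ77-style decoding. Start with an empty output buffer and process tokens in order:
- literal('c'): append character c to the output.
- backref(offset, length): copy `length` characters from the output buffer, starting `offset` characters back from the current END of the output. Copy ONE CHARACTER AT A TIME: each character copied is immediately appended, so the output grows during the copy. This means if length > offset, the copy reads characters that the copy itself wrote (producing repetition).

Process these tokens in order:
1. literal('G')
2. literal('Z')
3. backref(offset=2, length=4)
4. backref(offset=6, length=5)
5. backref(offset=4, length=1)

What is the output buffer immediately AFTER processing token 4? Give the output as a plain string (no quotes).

Token 1: literal('G'). Output: "G"
Token 2: literal('Z'). Output: "GZ"
Token 3: backref(off=2, len=4) (overlapping!). Copied 'GZGZ' from pos 0. Output: "GZGZGZ"
Token 4: backref(off=6, len=5). Copied 'GZGZG' from pos 0. Output: "GZGZGZGZGZG"

Answer: GZGZGZGZGZG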